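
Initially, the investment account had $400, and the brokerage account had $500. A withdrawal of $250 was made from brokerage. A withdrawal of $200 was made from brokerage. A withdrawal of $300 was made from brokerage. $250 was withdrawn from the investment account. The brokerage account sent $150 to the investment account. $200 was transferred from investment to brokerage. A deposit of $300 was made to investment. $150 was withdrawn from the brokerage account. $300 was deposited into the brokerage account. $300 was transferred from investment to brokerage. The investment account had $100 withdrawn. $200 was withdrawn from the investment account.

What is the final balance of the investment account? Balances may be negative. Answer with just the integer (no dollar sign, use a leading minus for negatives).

Answer: -200

Derivation:
Tracking account balances step by step:
Start: investment=400, brokerage=500
Event 1 (withdraw 250 from brokerage): brokerage: 500 - 250 = 250. Balances: investment=400, brokerage=250
Event 2 (withdraw 200 from brokerage): brokerage: 250 - 200 = 50. Balances: investment=400, brokerage=50
Event 3 (withdraw 300 from brokerage): brokerage: 50 - 300 = -250. Balances: investment=400, brokerage=-250
Event 4 (withdraw 250 from investment): investment: 400 - 250 = 150. Balances: investment=150, brokerage=-250
Event 5 (transfer 150 brokerage -> investment): brokerage: -250 - 150 = -400, investment: 150 + 150 = 300. Balances: investment=300, brokerage=-400
Event 6 (transfer 200 investment -> brokerage): investment: 300 - 200 = 100, brokerage: -400 + 200 = -200. Balances: investment=100, brokerage=-200
Event 7 (deposit 300 to investment): investment: 100 + 300 = 400. Balances: investment=400, brokerage=-200
Event 8 (withdraw 150 from brokerage): brokerage: -200 - 150 = -350. Balances: investment=400, brokerage=-350
Event 9 (deposit 300 to brokerage): brokerage: -350 + 300 = -50. Balances: investment=400, brokerage=-50
Event 10 (transfer 300 investment -> brokerage): investment: 400 - 300 = 100, brokerage: -50 + 300 = 250. Balances: investment=100, brokerage=250
Event 11 (withdraw 100 from investment): investment: 100 - 100 = 0. Balances: investment=0, brokerage=250
Event 12 (withdraw 200 from investment): investment: 0 - 200 = -200. Balances: investment=-200, brokerage=250

Final balance of investment: -200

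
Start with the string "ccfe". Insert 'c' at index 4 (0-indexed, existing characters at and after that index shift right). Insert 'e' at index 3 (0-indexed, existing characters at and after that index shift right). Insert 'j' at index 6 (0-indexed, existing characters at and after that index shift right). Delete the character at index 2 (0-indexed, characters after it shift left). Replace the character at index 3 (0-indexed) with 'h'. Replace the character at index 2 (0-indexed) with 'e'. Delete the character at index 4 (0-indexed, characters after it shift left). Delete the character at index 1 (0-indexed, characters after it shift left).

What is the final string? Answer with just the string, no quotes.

Answer: cehj

Derivation:
Applying each edit step by step:
Start: "ccfe"
Op 1 (insert 'c' at idx 4): "ccfe" -> "ccfec"
Op 2 (insert 'e' at idx 3): "ccfec" -> "ccfeec"
Op 3 (insert 'j' at idx 6): "ccfeec" -> "ccfeecj"
Op 4 (delete idx 2 = 'f'): "ccfeecj" -> "cceecj"
Op 5 (replace idx 3: 'e' -> 'h'): "cceecj" -> "ccehcj"
Op 6 (replace idx 2: 'e' -> 'e'): "ccehcj" -> "ccehcj"
Op 7 (delete idx 4 = 'c'): "ccehcj" -> "ccehj"
Op 8 (delete idx 1 = 'c'): "ccehj" -> "cehj"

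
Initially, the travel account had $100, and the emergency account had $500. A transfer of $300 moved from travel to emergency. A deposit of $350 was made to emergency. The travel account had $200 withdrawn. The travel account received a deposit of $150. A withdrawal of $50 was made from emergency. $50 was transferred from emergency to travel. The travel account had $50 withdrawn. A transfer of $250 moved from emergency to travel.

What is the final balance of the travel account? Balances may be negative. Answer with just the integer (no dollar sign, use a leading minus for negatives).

Tracking account balances step by step:
Start: travel=100, emergency=500
Event 1 (transfer 300 travel -> emergency): travel: 100 - 300 = -200, emergency: 500 + 300 = 800. Balances: travel=-200, emergency=800
Event 2 (deposit 350 to emergency): emergency: 800 + 350 = 1150. Balances: travel=-200, emergency=1150
Event 3 (withdraw 200 from travel): travel: -200 - 200 = -400. Balances: travel=-400, emergency=1150
Event 4 (deposit 150 to travel): travel: -400 + 150 = -250. Balances: travel=-250, emergency=1150
Event 5 (withdraw 50 from emergency): emergency: 1150 - 50 = 1100. Balances: travel=-250, emergency=1100
Event 6 (transfer 50 emergency -> travel): emergency: 1100 - 50 = 1050, travel: -250 + 50 = -200. Balances: travel=-200, emergency=1050
Event 7 (withdraw 50 from travel): travel: -200 - 50 = -250. Balances: travel=-250, emergency=1050
Event 8 (transfer 250 emergency -> travel): emergency: 1050 - 250 = 800, travel: -250 + 250 = 0. Balances: travel=0, emergency=800

Final balance of travel: 0

Answer: 0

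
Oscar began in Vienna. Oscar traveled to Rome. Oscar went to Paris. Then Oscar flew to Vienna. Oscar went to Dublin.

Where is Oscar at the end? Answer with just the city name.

Tracking Oscar's location:
Start: Oscar is in Vienna.
After move 1: Vienna -> Rome. Oscar is in Rome.
After move 2: Rome -> Paris. Oscar is in Paris.
After move 3: Paris -> Vienna. Oscar is in Vienna.
After move 4: Vienna -> Dublin. Oscar is in Dublin.

Answer: Dublin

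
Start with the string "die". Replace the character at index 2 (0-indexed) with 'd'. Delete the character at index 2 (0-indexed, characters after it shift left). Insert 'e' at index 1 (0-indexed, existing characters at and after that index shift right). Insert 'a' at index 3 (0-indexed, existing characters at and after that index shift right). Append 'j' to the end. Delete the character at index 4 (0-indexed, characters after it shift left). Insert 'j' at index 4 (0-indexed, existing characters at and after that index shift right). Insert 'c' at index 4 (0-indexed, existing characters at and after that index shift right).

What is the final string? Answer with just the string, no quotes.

Applying each edit step by step:
Start: "die"
Op 1 (replace idx 2: 'e' -> 'd'): "die" -> "did"
Op 2 (delete idx 2 = 'd'): "did" -> "di"
Op 3 (insert 'e' at idx 1): "di" -> "dei"
Op 4 (insert 'a' at idx 3): "dei" -> "deia"
Op 5 (append 'j'): "deia" -> "deiaj"
Op 6 (delete idx 4 = 'j'): "deiaj" -> "deia"
Op 7 (insert 'j' at idx 4): "deia" -> "deiaj"
Op 8 (insert 'c' at idx 4): "deiaj" -> "deiacj"

Answer: deiacj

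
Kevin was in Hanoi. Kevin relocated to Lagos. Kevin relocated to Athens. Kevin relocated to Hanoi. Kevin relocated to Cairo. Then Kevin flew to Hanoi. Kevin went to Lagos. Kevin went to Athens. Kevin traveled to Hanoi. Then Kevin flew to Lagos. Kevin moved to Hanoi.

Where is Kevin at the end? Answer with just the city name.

Answer: Hanoi

Derivation:
Tracking Kevin's location:
Start: Kevin is in Hanoi.
After move 1: Hanoi -> Lagos. Kevin is in Lagos.
After move 2: Lagos -> Athens. Kevin is in Athens.
After move 3: Athens -> Hanoi. Kevin is in Hanoi.
After move 4: Hanoi -> Cairo. Kevin is in Cairo.
After move 5: Cairo -> Hanoi. Kevin is in Hanoi.
After move 6: Hanoi -> Lagos. Kevin is in Lagos.
After move 7: Lagos -> Athens. Kevin is in Athens.
After move 8: Athens -> Hanoi. Kevin is in Hanoi.
After move 9: Hanoi -> Lagos. Kevin is in Lagos.
After move 10: Lagos -> Hanoi. Kevin is in Hanoi.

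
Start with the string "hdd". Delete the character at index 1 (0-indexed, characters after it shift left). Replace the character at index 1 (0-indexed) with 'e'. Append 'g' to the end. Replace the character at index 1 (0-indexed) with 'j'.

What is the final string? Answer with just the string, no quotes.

Answer: hjg

Derivation:
Applying each edit step by step:
Start: "hdd"
Op 1 (delete idx 1 = 'd'): "hdd" -> "hd"
Op 2 (replace idx 1: 'd' -> 'e'): "hd" -> "he"
Op 3 (append 'g'): "he" -> "heg"
Op 4 (replace idx 1: 'e' -> 'j'): "heg" -> "hjg"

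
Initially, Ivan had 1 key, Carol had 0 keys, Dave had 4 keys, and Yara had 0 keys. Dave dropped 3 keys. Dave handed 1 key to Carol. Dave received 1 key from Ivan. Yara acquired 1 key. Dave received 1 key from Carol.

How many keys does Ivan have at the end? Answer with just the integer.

Tracking counts step by step:
Start: Ivan=1, Carol=0, Dave=4, Yara=0
Event 1 (Dave -3): Dave: 4 -> 1. State: Ivan=1, Carol=0, Dave=1, Yara=0
Event 2 (Dave -> Carol, 1): Dave: 1 -> 0, Carol: 0 -> 1. State: Ivan=1, Carol=1, Dave=0, Yara=0
Event 3 (Ivan -> Dave, 1): Ivan: 1 -> 0, Dave: 0 -> 1. State: Ivan=0, Carol=1, Dave=1, Yara=0
Event 4 (Yara +1): Yara: 0 -> 1. State: Ivan=0, Carol=1, Dave=1, Yara=1
Event 5 (Carol -> Dave, 1): Carol: 1 -> 0, Dave: 1 -> 2. State: Ivan=0, Carol=0, Dave=2, Yara=1

Ivan's final count: 0

Answer: 0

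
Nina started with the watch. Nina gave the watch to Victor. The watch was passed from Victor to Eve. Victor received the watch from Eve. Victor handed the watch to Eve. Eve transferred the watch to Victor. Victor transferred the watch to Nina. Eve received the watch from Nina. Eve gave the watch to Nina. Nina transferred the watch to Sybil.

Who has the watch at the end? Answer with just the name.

Tracking the watch through each event:
Start: Nina has the watch.
After event 1: Victor has the watch.
After event 2: Eve has the watch.
After event 3: Victor has the watch.
After event 4: Eve has the watch.
After event 5: Victor has the watch.
After event 6: Nina has the watch.
After event 7: Eve has the watch.
After event 8: Nina has the watch.
After event 9: Sybil has the watch.

Answer: Sybil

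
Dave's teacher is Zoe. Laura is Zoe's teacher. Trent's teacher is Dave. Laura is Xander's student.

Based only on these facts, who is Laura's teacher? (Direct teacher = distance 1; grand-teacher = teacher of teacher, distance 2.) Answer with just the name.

Answer: Xander

Derivation:
Reconstructing the teacher chain from the given facts:
  Xander -> Laura -> Zoe -> Dave -> Trent
(each arrow means 'teacher of the next')
Positions in the chain (0 = top):
  position of Xander: 0
  position of Laura: 1
  position of Zoe: 2
  position of Dave: 3
  position of Trent: 4

Laura is at position 1; the teacher is 1 step up the chain, i.e. position 0: Xander.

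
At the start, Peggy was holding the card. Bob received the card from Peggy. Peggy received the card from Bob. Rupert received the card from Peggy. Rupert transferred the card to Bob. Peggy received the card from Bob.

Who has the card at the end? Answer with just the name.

Answer: Peggy

Derivation:
Tracking the card through each event:
Start: Peggy has the card.
After event 1: Bob has the card.
After event 2: Peggy has the card.
After event 3: Rupert has the card.
After event 4: Bob has the card.
After event 5: Peggy has the card.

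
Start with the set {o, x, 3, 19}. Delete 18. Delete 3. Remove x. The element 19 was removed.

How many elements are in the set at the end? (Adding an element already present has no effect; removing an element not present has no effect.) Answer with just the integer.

Answer: 1

Derivation:
Tracking the set through each operation:
Start: {19, 3, o, x}
Event 1 (remove 18): not present, no change. Set: {19, 3, o, x}
Event 2 (remove 3): removed. Set: {19, o, x}
Event 3 (remove x): removed. Set: {19, o}
Event 4 (remove 19): removed. Set: {o}

Final set: {o} (size 1)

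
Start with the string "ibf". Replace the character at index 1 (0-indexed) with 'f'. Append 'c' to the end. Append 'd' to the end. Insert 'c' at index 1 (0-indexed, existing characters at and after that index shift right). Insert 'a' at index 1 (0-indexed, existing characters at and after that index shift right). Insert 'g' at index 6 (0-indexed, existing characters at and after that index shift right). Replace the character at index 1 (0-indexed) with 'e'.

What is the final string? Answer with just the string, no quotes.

Answer: iecffcgd

Derivation:
Applying each edit step by step:
Start: "ibf"
Op 1 (replace idx 1: 'b' -> 'f'): "ibf" -> "iff"
Op 2 (append 'c'): "iff" -> "iffc"
Op 3 (append 'd'): "iffc" -> "iffcd"
Op 4 (insert 'c' at idx 1): "iffcd" -> "icffcd"
Op 5 (insert 'a' at idx 1): "icffcd" -> "iacffcd"
Op 6 (insert 'g' at idx 6): "iacffcd" -> "iacffcgd"
Op 7 (replace idx 1: 'a' -> 'e'): "iacffcgd" -> "iecffcgd"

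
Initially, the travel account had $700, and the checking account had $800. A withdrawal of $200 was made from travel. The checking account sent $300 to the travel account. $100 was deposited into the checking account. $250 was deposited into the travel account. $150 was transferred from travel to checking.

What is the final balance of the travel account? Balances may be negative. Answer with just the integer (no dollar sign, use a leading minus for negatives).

Tracking account balances step by step:
Start: travel=700, checking=800
Event 1 (withdraw 200 from travel): travel: 700 - 200 = 500. Balances: travel=500, checking=800
Event 2 (transfer 300 checking -> travel): checking: 800 - 300 = 500, travel: 500 + 300 = 800. Balances: travel=800, checking=500
Event 3 (deposit 100 to checking): checking: 500 + 100 = 600. Balances: travel=800, checking=600
Event 4 (deposit 250 to travel): travel: 800 + 250 = 1050. Balances: travel=1050, checking=600
Event 5 (transfer 150 travel -> checking): travel: 1050 - 150 = 900, checking: 600 + 150 = 750. Balances: travel=900, checking=750

Final balance of travel: 900

Answer: 900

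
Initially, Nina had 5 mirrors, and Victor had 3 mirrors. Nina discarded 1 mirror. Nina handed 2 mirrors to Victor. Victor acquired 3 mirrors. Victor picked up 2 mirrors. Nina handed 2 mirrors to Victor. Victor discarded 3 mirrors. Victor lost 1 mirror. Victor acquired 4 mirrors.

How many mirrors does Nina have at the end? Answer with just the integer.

Answer: 0

Derivation:
Tracking counts step by step:
Start: Nina=5, Victor=3
Event 1 (Nina -1): Nina: 5 -> 4. State: Nina=4, Victor=3
Event 2 (Nina -> Victor, 2): Nina: 4 -> 2, Victor: 3 -> 5. State: Nina=2, Victor=5
Event 3 (Victor +3): Victor: 5 -> 8. State: Nina=2, Victor=8
Event 4 (Victor +2): Victor: 8 -> 10. State: Nina=2, Victor=10
Event 5 (Nina -> Victor, 2): Nina: 2 -> 0, Victor: 10 -> 12. State: Nina=0, Victor=12
Event 6 (Victor -3): Victor: 12 -> 9. State: Nina=0, Victor=9
Event 7 (Victor -1): Victor: 9 -> 8. State: Nina=0, Victor=8
Event 8 (Victor +4): Victor: 8 -> 12. State: Nina=0, Victor=12

Nina's final count: 0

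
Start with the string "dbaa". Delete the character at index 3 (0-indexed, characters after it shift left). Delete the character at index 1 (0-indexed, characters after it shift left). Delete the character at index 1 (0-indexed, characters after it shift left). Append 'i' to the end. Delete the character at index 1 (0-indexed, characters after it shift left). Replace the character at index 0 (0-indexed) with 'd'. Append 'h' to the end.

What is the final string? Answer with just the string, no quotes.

Applying each edit step by step:
Start: "dbaa"
Op 1 (delete idx 3 = 'a'): "dbaa" -> "dba"
Op 2 (delete idx 1 = 'b'): "dba" -> "da"
Op 3 (delete idx 1 = 'a'): "da" -> "d"
Op 4 (append 'i'): "d" -> "di"
Op 5 (delete idx 1 = 'i'): "di" -> "d"
Op 6 (replace idx 0: 'd' -> 'd'): "d" -> "d"
Op 7 (append 'h'): "d" -> "dh"

Answer: dh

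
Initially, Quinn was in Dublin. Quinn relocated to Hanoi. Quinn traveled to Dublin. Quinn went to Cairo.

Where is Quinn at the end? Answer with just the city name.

Tracking Quinn's location:
Start: Quinn is in Dublin.
After move 1: Dublin -> Hanoi. Quinn is in Hanoi.
After move 2: Hanoi -> Dublin. Quinn is in Dublin.
After move 3: Dublin -> Cairo. Quinn is in Cairo.

Answer: Cairo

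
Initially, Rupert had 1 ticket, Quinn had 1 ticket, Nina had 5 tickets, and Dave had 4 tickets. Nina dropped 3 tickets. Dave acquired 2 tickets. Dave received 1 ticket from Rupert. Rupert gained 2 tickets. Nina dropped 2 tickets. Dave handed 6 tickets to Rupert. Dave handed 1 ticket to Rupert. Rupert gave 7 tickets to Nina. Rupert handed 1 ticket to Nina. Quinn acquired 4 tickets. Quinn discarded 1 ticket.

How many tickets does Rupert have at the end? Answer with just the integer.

Answer: 1

Derivation:
Tracking counts step by step:
Start: Rupert=1, Quinn=1, Nina=5, Dave=4
Event 1 (Nina -3): Nina: 5 -> 2. State: Rupert=1, Quinn=1, Nina=2, Dave=4
Event 2 (Dave +2): Dave: 4 -> 6. State: Rupert=1, Quinn=1, Nina=2, Dave=6
Event 3 (Rupert -> Dave, 1): Rupert: 1 -> 0, Dave: 6 -> 7. State: Rupert=0, Quinn=1, Nina=2, Dave=7
Event 4 (Rupert +2): Rupert: 0 -> 2. State: Rupert=2, Quinn=1, Nina=2, Dave=7
Event 5 (Nina -2): Nina: 2 -> 0. State: Rupert=2, Quinn=1, Nina=0, Dave=7
Event 6 (Dave -> Rupert, 6): Dave: 7 -> 1, Rupert: 2 -> 8. State: Rupert=8, Quinn=1, Nina=0, Dave=1
Event 7 (Dave -> Rupert, 1): Dave: 1 -> 0, Rupert: 8 -> 9. State: Rupert=9, Quinn=1, Nina=0, Dave=0
Event 8 (Rupert -> Nina, 7): Rupert: 9 -> 2, Nina: 0 -> 7. State: Rupert=2, Quinn=1, Nina=7, Dave=0
Event 9 (Rupert -> Nina, 1): Rupert: 2 -> 1, Nina: 7 -> 8. State: Rupert=1, Quinn=1, Nina=8, Dave=0
Event 10 (Quinn +4): Quinn: 1 -> 5. State: Rupert=1, Quinn=5, Nina=8, Dave=0
Event 11 (Quinn -1): Quinn: 5 -> 4. State: Rupert=1, Quinn=4, Nina=8, Dave=0

Rupert's final count: 1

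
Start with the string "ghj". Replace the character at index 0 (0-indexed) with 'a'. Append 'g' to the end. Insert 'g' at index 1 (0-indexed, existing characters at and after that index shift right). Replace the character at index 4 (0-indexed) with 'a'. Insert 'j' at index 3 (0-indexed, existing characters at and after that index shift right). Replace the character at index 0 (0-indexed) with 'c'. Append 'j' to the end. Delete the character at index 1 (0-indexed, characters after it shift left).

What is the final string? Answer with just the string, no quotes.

Answer: chjjaj

Derivation:
Applying each edit step by step:
Start: "ghj"
Op 1 (replace idx 0: 'g' -> 'a'): "ghj" -> "ahj"
Op 2 (append 'g'): "ahj" -> "ahjg"
Op 3 (insert 'g' at idx 1): "ahjg" -> "aghjg"
Op 4 (replace idx 4: 'g' -> 'a'): "aghjg" -> "aghja"
Op 5 (insert 'j' at idx 3): "aghja" -> "aghjja"
Op 6 (replace idx 0: 'a' -> 'c'): "aghjja" -> "cghjja"
Op 7 (append 'j'): "cghjja" -> "cghjjaj"
Op 8 (delete idx 1 = 'g'): "cghjjaj" -> "chjjaj"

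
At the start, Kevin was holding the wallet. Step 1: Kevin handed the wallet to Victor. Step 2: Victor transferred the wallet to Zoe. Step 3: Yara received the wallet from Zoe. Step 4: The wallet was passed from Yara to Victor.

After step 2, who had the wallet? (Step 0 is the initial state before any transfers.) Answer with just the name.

Tracking the wallet holder through step 2:
After step 0 (start): Kevin
After step 1: Victor
After step 2: Zoe

At step 2, the holder is Zoe.

Answer: Zoe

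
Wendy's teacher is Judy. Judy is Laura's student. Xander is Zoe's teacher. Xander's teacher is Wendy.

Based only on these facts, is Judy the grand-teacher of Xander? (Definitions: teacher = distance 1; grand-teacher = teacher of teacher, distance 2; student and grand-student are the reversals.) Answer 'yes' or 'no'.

Reconstructing the teacher chain from the given facts:
  Laura -> Judy -> Wendy -> Xander -> Zoe
(each arrow means 'teacher of the next')
Positions in the chain (0 = top):
  position of Laura: 0
  position of Judy: 1
  position of Wendy: 2
  position of Xander: 3
  position of Zoe: 4

Judy is at position 1, Xander is at position 3; signed distance (j - i) = 2.
'grand-teacher' requires j - i = 2. Actual distance is 2, so the relation HOLDS.

Answer: yes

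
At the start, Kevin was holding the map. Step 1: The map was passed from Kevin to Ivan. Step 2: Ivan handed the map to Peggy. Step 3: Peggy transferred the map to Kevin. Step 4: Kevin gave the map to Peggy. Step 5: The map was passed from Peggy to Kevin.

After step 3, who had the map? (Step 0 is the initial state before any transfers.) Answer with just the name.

Answer: Kevin

Derivation:
Tracking the map holder through step 3:
After step 0 (start): Kevin
After step 1: Ivan
After step 2: Peggy
After step 3: Kevin

At step 3, the holder is Kevin.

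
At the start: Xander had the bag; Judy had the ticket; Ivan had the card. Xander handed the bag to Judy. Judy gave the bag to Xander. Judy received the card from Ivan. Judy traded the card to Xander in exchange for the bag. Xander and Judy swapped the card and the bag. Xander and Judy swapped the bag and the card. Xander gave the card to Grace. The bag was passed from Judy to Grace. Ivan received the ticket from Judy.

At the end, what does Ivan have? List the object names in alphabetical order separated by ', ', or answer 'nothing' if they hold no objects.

Answer: ticket

Derivation:
Tracking all object holders:
Start: bag:Xander, ticket:Judy, card:Ivan
Event 1 (give bag: Xander -> Judy). State: bag:Judy, ticket:Judy, card:Ivan
Event 2 (give bag: Judy -> Xander). State: bag:Xander, ticket:Judy, card:Ivan
Event 3 (give card: Ivan -> Judy). State: bag:Xander, ticket:Judy, card:Judy
Event 4 (swap card<->bag: now card:Xander, bag:Judy). State: bag:Judy, ticket:Judy, card:Xander
Event 5 (swap card<->bag: now card:Judy, bag:Xander). State: bag:Xander, ticket:Judy, card:Judy
Event 6 (swap bag<->card: now bag:Judy, card:Xander). State: bag:Judy, ticket:Judy, card:Xander
Event 7 (give card: Xander -> Grace). State: bag:Judy, ticket:Judy, card:Grace
Event 8 (give bag: Judy -> Grace). State: bag:Grace, ticket:Judy, card:Grace
Event 9 (give ticket: Judy -> Ivan). State: bag:Grace, ticket:Ivan, card:Grace

Final state: bag:Grace, ticket:Ivan, card:Grace
Ivan holds: ticket.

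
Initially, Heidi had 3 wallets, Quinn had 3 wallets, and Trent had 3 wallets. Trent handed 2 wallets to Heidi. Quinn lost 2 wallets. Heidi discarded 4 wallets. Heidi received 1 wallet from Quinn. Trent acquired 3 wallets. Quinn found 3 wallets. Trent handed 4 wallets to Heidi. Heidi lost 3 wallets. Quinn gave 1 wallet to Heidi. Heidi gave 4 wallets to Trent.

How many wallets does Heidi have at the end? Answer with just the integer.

Answer: 0

Derivation:
Tracking counts step by step:
Start: Heidi=3, Quinn=3, Trent=3
Event 1 (Trent -> Heidi, 2): Trent: 3 -> 1, Heidi: 3 -> 5. State: Heidi=5, Quinn=3, Trent=1
Event 2 (Quinn -2): Quinn: 3 -> 1. State: Heidi=5, Quinn=1, Trent=1
Event 3 (Heidi -4): Heidi: 5 -> 1. State: Heidi=1, Quinn=1, Trent=1
Event 4 (Quinn -> Heidi, 1): Quinn: 1 -> 0, Heidi: 1 -> 2. State: Heidi=2, Quinn=0, Trent=1
Event 5 (Trent +3): Trent: 1 -> 4. State: Heidi=2, Quinn=0, Trent=4
Event 6 (Quinn +3): Quinn: 0 -> 3. State: Heidi=2, Quinn=3, Trent=4
Event 7 (Trent -> Heidi, 4): Trent: 4 -> 0, Heidi: 2 -> 6. State: Heidi=6, Quinn=3, Trent=0
Event 8 (Heidi -3): Heidi: 6 -> 3. State: Heidi=3, Quinn=3, Trent=0
Event 9 (Quinn -> Heidi, 1): Quinn: 3 -> 2, Heidi: 3 -> 4. State: Heidi=4, Quinn=2, Trent=0
Event 10 (Heidi -> Trent, 4): Heidi: 4 -> 0, Trent: 0 -> 4. State: Heidi=0, Quinn=2, Trent=4

Heidi's final count: 0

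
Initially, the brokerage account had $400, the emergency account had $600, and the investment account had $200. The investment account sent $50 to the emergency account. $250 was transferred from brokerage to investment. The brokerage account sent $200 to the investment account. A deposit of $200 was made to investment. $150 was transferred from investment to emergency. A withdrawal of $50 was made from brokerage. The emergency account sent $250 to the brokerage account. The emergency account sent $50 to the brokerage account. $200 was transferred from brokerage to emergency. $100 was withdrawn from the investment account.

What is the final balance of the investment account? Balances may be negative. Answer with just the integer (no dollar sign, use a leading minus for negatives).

Answer: 550

Derivation:
Tracking account balances step by step:
Start: brokerage=400, emergency=600, investment=200
Event 1 (transfer 50 investment -> emergency): investment: 200 - 50 = 150, emergency: 600 + 50 = 650. Balances: brokerage=400, emergency=650, investment=150
Event 2 (transfer 250 brokerage -> investment): brokerage: 400 - 250 = 150, investment: 150 + 250 = 400. Balances: brokerage=150, emergency=650, investment=400
Event 3 (transfer 200 brokerage -> investment): brokerage: 150 - 200 = -50, investment: 400 + 200 = 600. Balances: brokerage=-50, emergency=650, investment=600
Event 4 (deposit 200 to investment): investment: 600 + 200 = 800. Balances: brokerage=-50, emergency=650, investment=800
Event 5 (transfer 150 investment -> emergency): investment: 800 - 150 = 650, emergency: 650 + 150 = 800. Balances: brokerage=-50, emergency=800, investment=650
Event 6 (withdraw 50 from brokerage): brokerage: -50 - 50 = -100. Balances: brokerage=-100, emergency=800, investment=650
Event 7 (transfer 250 emergency -> brokerage): emergency: 800 - 250 = 550, brokerage: -100 + 250 = 150. Balances: brokerage=150, emergency=550, investment=650
Event 8 (transfer 50 emergency -> brokerage): emergency: 550 - 50 = 500, brokerage: 150 + 50 = 200. Balances: brokerage=200, emergency=500, investment=650
Event 9 (transfer 200 brokerage -> emergency): brokerage: 200 - 200 = 0, emergency: 500 + 200 = 700. Balances: brokerage=0, emergency=700, investment=650
Event 10 (withdraw 100 from investment): investment: 650 - 100 = 550. Balances: brokerage=0, emergency=700, investment=550

Final balance of investment: 550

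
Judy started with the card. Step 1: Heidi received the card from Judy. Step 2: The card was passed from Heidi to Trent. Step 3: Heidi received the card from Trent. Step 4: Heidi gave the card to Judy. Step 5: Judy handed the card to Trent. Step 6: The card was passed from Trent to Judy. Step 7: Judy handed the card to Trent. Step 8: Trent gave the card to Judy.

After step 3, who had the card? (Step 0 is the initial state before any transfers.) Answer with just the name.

Tracking the card holder through step 3:
After step 0 (start): Judy
After step 1: Heidi
After step 2: Trent
After step 3: Heidi

At step 3, the holder is Heidi.

Answer: Heidi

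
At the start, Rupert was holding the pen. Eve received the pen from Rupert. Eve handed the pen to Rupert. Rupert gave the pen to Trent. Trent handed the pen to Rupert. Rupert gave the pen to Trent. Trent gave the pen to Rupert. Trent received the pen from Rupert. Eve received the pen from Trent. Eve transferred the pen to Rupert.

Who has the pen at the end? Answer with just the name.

Tracking the pen through each event:
Start: Rupert has the pen.
After event 1: Eve has the pen.
After event 2: Rupert has the pen.
After event 3: Trent has the pen.
After event 4: Rupert has the pen.
After event 5: Trent has the pen.
After event 6: Rupert has the pen.
After event 7: Trent has the pen.
After event 8: Eve has the pen.
After event 9: Rupert has the pen.

Answer: Rupert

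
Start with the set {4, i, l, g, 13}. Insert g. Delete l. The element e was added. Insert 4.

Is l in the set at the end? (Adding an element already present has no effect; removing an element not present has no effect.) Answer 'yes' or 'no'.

Tracking the set through each operation:
Start: {13, 4, g, i, l}
Event 1 (add g): already present, no change. Set: {13, 4, g, i, l}
Event 2 (remove l): removed. Set: {13, 4, g, i}
Event 3 (add e): added. Set: {13, 4, e, g, i}
Event 4 (add 4): already present, no change. Set: {13, 4, e, g, i}

Final set: {13, 4, e, g, i} (size 5)
l is NOT in the final set.

Answer: no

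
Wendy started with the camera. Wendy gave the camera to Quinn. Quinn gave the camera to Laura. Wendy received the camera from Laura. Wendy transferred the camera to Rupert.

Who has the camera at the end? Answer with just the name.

Tracking the camera through each event:
Start: Wendy has the camera.
After event 1: Quinn has the camera.
After event 2: Laura has the camera.
After event 3: Wendy has the camera.
After event 4: Rupert has the camera.

Answer: Rupert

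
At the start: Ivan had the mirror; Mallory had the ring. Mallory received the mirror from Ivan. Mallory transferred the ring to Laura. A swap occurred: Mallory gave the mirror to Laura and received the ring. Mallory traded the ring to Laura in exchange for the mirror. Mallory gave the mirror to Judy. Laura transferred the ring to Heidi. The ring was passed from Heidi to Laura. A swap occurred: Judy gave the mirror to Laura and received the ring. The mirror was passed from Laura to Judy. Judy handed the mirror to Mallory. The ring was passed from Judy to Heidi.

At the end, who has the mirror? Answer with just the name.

Answer: Mallory

Derivation:
Tracking all object holders:
Start: mirror:Ivan, ring:Mallory
Event 1 (give mirror: Ivan -> Mallory). State: mirror:Mallory, ring:Mallory
Event 2 (give ring: Mallory -> Laura). State: mirror:Mallory, ring:Laura
Event 3 (swap mirror<->ring: now mirror:Laura, ring:Mallory). State: mirror:Laura, ring:Mallory
Event 4 (swap ring<->mirror: now ring:Laura, mirror:Mallory). State: mirror:Mallory, ring:Laura
Event 5 (give mirror: Mallory -> Judy). State: mirror:Judy, ring:Laura
Event 6 (give ring: Laura -> Heidi). State: mirror:Judy, ring:Heidi
Event 7 (give ring: Heidi -> Laura). State: mirror:Judy, ring:Laura
Event 8 (swap mirror<->ring: now mirror:Laura, ring:Judy). State: mirror:Laura, ring:Judy
Event 9 (give mirror: Laura -> Judy). State: mirror:Judy, ring:Judy
Event 10 (give mirror: Judy -> Mallory). State: mirror:Mallory, ring:Judy
Event 11 (give ring: Judy -> Heidi). State: mirror:Mallory, ring:Heidi

Final state: mirror:Mallory, ring:Heidi
The mirror is held by Mallory.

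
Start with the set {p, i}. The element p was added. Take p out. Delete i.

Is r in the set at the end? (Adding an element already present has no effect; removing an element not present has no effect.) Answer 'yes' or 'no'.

Tracking the set through each operation:
Start: {i, p}
Event 1 (add p): already present, no change. Set: {i, p}
Event 2 (remove p): removed. Set: {i}
Event 3 (remove i): removed. Set: {}

Final set: {} (size 0)
r is NOT in the final set.

Answer: no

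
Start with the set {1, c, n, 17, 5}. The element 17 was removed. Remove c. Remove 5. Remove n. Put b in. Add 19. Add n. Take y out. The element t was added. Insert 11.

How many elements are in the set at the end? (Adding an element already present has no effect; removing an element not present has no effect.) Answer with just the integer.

Answer: 6

Derivation:
Tracking the set through each operation:
Start: {1, 17, 5, c, n}
Event 1 (remove 17): removed. Set: {1, 5, c, n}
Event 2 (remove c): removed. Set: {1, 5, n}
Event 3 (remove 5): removed. Set: {1, n}
Event 4 (remove n): removed. Set: {1}
Event 5 (add b): added. Set: {1, b}
Event 6 (add 19): added. Set: {1, 19, b}
Event 7 (add n): added. Set: {1, 19, b, n}
Event 8 (remove y): not present, no change. Set: {1, 19, b, n}
Event 9 (add t): added. Set: {1, 19, b, n, t}
Event 10 (add 11): added. Set: {1, 11, 19, b, n, t}

Final set: {1, 11, 19, b, n, t} (size 6)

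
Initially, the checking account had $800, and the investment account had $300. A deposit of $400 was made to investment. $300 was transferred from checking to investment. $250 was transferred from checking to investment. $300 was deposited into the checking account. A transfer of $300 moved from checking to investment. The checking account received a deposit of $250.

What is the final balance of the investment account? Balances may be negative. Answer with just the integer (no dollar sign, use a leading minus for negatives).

Answer: 1550

Derivation:
Tracking account balances step by step:
Start: checking=800, investment=300
Event 1 (deposit 400 to investment): investment: 300 + 400 = 700. Balances: checking=800, investment=700
Event 2 (transfer 300 checking -> investment): checking: 800 - 300 = 500, investment: 700 + 300 = 1000. Balances: checking=500, investment=1000
Event 3 (transfer 250 checking -> investment): checking: 500 - 250 = 250, investment: 1000 + 250 = 1250. Balances: checking=250, investment=1250
Event 4 (deposit 300 to checking): checking: 250 + 300 = 550. Balances: checking=550, investment=1250
Event 5 (transfer 300 checking -> investment): checking: 550 - 300 = 250, investment: 1250 + 300 = 1550. Balances: checking=250, investment=1550
Event 6 (deposit 250 to checking): checking: 250 + 250 = 500. Balances: checking=500, investment=1550

Final balance of investment: 1550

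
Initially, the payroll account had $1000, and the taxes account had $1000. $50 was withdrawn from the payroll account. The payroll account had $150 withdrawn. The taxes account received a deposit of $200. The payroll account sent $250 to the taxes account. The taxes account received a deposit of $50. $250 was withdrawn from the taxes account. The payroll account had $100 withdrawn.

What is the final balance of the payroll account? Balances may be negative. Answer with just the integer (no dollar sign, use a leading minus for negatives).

Answer: 450

Derivation:
Tracking account balances step by step:
Start: payroll=1000, taxes=1000
Event 1 (withdraw 50 from payroll): payroll: 1000 - 50 = 950. Balances: payroll=950, taxes=1000
Event 2 (withdraw 150 from payroll): payroll: 950 - 150 = 800. Balances: payroll=800, taxes=1000
Event 3 (deposit 200 to taxes): taxes: 1000 + 200 = 1200. Balances: payroll=800, taxes=1200
Event 4 (transfer 250 payroll -> taxes): payroll: 800 - 250 = 550, taxes: 1200 + 250 = 1450. Balances: payroll=550, taxes=1450
Event 5 (deposit 50 to taxes): taxes: 1450 + 50 = 1500. Balances: payroll=550, taxes=1500
Event 6 (withdraw 250 from taxes): taxes: 1500 - 250 = 1250. Balances: payroll=550, taxes=1250
Event 7 (withdraw 100 from payroll): payroll: 550 - 100 = 450. Balances: payroll=450, taxes=1250

Final balance of payroll: 450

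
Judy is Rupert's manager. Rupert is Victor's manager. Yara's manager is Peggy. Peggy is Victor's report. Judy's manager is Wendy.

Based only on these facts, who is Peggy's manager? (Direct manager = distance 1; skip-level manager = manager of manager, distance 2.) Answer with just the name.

Reconstructing the manager chain from the given facts:
  Wendy -> Judy -> Rupert -> Victor -> Peggy -> Yara
(each arrow means 'manager of the next')
Positions in the chain (0 = top):
  position of Wendy: 0
  position of Judy: 1
  position of Rupert: 2
  position of Victor: 3
  position of Peggy: 4
  position of Yara: 5

Peggy is at position 4; the manager is 1 step up the chain, i.e. position 3: Victor.

Answer: Victor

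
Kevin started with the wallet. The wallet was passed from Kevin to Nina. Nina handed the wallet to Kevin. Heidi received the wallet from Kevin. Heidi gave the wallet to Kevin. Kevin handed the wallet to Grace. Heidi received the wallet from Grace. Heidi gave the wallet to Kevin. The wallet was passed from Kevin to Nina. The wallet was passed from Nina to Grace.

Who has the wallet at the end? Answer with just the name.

Answer: Grace

Derivation:
Tracking the wallet through each event:
Start: Kevin has the wallet.
After event 1: Nina has the wallet.
After event 2: Kevin has the wallet.
After event 3: Heidi has the wallet.
After event 4: Kevin has the wallet.
After event 5: Grace has the wallet.
After event 6: Heidi has the wallet.
After event 7: Kevin has the wallet.
After event 8: Nina has the wallet.
After event 9: Grace has the wallet.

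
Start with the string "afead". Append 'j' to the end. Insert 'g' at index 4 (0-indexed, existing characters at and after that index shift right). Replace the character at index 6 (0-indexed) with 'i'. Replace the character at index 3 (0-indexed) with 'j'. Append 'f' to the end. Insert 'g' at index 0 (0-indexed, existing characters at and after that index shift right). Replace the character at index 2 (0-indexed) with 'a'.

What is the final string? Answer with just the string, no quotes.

Answer: gaaejgdif

Derivation:
Applying each edit step by step:
Start: "afead"
Op 1 (append 'j'): "afead" -> "afeadj"
Op 2 (insert 'g' at idx 4): "afeadj" -> "afeagdj"
Op 3 (replace idx 6: 'j' -> 'i'): "afeagdj" -> "afeagdi"
Op 4 (replace idx 3: 'a' -> 'j'): "afeagdi" -> "afejgdi"
Op 5 (append 'f'): "afejgdi" -> "afejgdif"
Op 6 (insert 'g' at idx 0): "afejgdif" -> "gafejgdif"
Op 7 (replace idx 2: 'f' -> 'a'): "gafejgdif" -> "gaaejgdif"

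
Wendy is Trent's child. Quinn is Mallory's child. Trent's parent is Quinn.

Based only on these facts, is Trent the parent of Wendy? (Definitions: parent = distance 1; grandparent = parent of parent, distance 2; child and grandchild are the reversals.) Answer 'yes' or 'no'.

Answer: yes

Derivation:
Reconstructing the parent chain from the given facts:
  Mallory -> Quinn -> Trent -> Wendy
(each arrow means 'parent of the next')
Positions in the chain (0 = top):
  position of Mallory: 0
  position of Quinn: 1
  position of Trent: 2
  position of Wendy: 3

Trent is at position 2, Wendy is at position 3; signed distance (j - i) = 1.
'parent' requires j - i = 1. Actual distance is 1, so the relation HOLDS.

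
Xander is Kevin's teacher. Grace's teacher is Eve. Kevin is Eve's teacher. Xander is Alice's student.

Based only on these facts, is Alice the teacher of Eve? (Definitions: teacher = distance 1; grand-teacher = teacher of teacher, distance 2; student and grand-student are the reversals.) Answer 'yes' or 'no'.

Reconstructing the teacher chain from the given facts:
  Alice -> Xander -> Kevin -> Eve -> Grace
(each arrow means 'teacher of the next')
Positions in the chain (0 = top):
  position of Alice: 0
  position of Xander: 1
  position of Kevin: 2
  position of Eve: 3
  position of Grace: 4

Alice is at position 0, Eve is at position 3; signed distance (j - i) = 3.
'teacher' requires j - i = 1. Actual distance is 3, so the relation does NOT hold.

Answer: no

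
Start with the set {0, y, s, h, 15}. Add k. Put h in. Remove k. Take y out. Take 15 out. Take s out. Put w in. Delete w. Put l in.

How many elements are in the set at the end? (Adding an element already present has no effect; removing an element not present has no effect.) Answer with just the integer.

Tracking the set through each operation:
Start: {0, 15, h, s, y}
Event 1 (add k): added. Set: {0, 15, h, k, s, y}
Event 2 (add h): already present, no change. Set: {0, 15, h, k, s, y}
Event 3 (remove k): removed. Set: {0, 15, h, s, y}
Event 4 (remove y): removed. Set: {0, 15, h, s}
Event 5 (remove 15): removed. Set: {0, h, s}
Event 6 (remove s): removed. Set: {0, h}
Event 7 (add w): added. Set: {0, h, w}
Event 8 (remove w): removed. Set: {0, h}
Event 9 (add l): added. Set: {0, h, l}

Final set: {0, h, l} (size 3)

Answer: 3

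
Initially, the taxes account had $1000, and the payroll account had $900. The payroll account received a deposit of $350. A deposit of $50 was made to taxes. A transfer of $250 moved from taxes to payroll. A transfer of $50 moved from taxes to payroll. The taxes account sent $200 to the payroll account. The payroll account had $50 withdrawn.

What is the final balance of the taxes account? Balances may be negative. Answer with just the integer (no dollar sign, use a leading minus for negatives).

Tracking account balances step by step:
Start: taxes=1000, payroll=900
Event 1 (deposit 350 to payroll): payroll: 900 + 350 = 1250. Balances: taxes=1000, payroll=1250
Event 2 (deposit 50 to taxes): taxes: 1000 + 50 = 1050. Balances: taxes=1050, payroll=1250
Event 3 (transfer 250 taxes -> payroll): taxes: 1050 - 250 = 800, payroll: 1250 + 250 = 1500. Balances: taxes=800, payroll=1500
Event 4 (transfer 50 taxes -> payroll): taxes: 800 - 50 = 750, payroll: 1500 + 50 = 1550. Balances: taxes=750, payroll=1550
Event 5 (transfer 200 taxes -> payroll): taxes: 750 - 200 = 550, payroll: 1550 + 200 = 1750. Balances: taxes=550, payroll=1750
Event 6 (withdraw 50 from payroll): payroll: 1750 - 50 = 1700. Balances: taxes=550, payroll=1700

Final balance of taxes: 550

Answer: 550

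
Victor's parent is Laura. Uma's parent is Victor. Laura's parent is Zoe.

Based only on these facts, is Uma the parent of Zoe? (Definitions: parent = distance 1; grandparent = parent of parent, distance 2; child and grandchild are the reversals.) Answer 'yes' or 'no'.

Answer: no

Derivation:
Reconstructing the parent chain from the given facts:
  Zoe -> Laura -> Victor -> Uma
(each arrow means 'parent of the next')
Positions in the chain (0 = top):
  position of Zoe: 0
  position of Laura: 1
  position of Victor: 2
  position of Uma: 3

Uma is at position 3, Zoe is at position 0; signed distance (j - i) = -3.
'parent' requires j - i = 1. Actual distance is -3, so the relation does NOT hold.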